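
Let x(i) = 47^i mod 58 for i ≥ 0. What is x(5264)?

1

Computing terms: x(0) = 1,  x(1) = 47,  x(2) = 5,  x(3) = 3,  x(4) = 25,  x(5) = 15,  x(6) = 9,  x(7) = 17,  x(8) = 45,  x(9) = 27,  x(10) = 51,  x(11) = 19,  x(12) = 23,  x(13) = 37,  x(14) = 57,  x(15) = 11,  x(16) = 53,  x(17) = 55,  x(18) = 33,  x(19) = 43,  x(20) = 49,  x(21) = 41,  x(22) = 13,  x(23) = 31,  x(24) = 7,  x(25) = 39,  x(26) = 35,  x(27) = 21,  x(28) = 1.
The sequence repeats with period 28.
(5264 - 0) mod 28 = 0, so x(5264) = x(0) = 1.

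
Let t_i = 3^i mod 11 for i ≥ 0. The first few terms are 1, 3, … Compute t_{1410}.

1

Computing terms: t_0 = 1; t_1 = 3; t_2 = 9; t_3 = 5; t_4 = 4; t_5 = 1.
Since t_5 = t_0 = 1, the sequence is periodic with period 5.
So t_{1410} = t_{0 + ((1410-0) mod 5)} = t_0 = 1.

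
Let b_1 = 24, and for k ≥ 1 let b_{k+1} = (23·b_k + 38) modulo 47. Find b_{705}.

Listing terms: b_1 = 24,  b_2 = 26,  b_3 = 25,  b_4 = 2,  b_5 = 37,  b_6 = 43,  b_7 = 40,  b_8 = 18,  b_9 = 29,  b_{10} = 0,  b_{11} = 38,  b_{12} = 19,  b_{13} = 5,  b_{14} = 12,  b_{15} = 32,  b_{16} = 22,  b_{17} = 27,  b_{18} = 1,  b_{19} = 14,  b_{20} = 31,  b_{21} = 46,  b_{22} = 15,  b_{23} = 7,  b_{24} = 11,  b_{25} = 9,  b_{26} = 10,  b_{27} = 33,  b_{28} = 45,  b_{29} = 39,  b_{30} = 42,  b_{31} = 17,  b_{32} = 6,  b_{33} = 35,  b_{34} = 44,  b_{35} = 16,  b_{36} = 30,  b_{37} = 23,  b_{38} = 3,  b_{39} = 13,  b_{40} = 8,  b_{41} = 34,  b_{42} = 21,  b_{43} = 4,  b_{44} = 36,  b_{45} = 20,  b_{46} = 28,  b_{47} = 24.
Since b_{47} = b_1 = 24, the sequence is periodic with period 46.
(705 - 1) mod 46 = 14, so b_{705} = b_{15} = 32.

32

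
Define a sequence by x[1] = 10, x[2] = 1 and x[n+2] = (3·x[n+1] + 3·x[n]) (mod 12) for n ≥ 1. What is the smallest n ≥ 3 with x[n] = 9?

3

Listing terms: x[1] = 10, x[2] = 1, x[3] = 9, x[4] = 6, x[5] = 9, x[6] = 9, x[7] = 6.
Since (x[6], x[7]) = (x[3], x[4]) = (9, 6) (two consecutive terms determine the rest), the sequence is eventually periodic: after a pre-period of length 2 it cycles with period 3.
The value 9 first appears (with n ≥ 3) at x[3].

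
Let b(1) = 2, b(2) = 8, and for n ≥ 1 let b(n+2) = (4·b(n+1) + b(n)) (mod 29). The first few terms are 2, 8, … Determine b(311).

b(1) = 2, b(2) = 8, b(3) = 5, b(4) = 28, b(5) = 1, b(6) = 3, b(7) = 13, b(8) = 26, b(9) = 1, b(10) = 1, b(11) = 5, b(12) = 21, b(13) = 2, b(14) = 0, b(15) = 2, b(16) = 8.
Since (b(15), b(16)) = (b(1), b(2)) = (2, 8) (two consecutive terms determine the rest), the sequence is periodic with period 14.
(311 - 1) mod 14 = 2, so b(311) = b(3) = 5.

5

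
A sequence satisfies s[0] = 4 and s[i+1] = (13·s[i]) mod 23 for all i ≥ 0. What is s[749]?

Computing terms: s[0] = 4; s[1] = 6; s[2] = 9; s[3] = 2; s[4] = 3; s[5] = 16; s[6] = 1; s[7] = 13; s[8] = 8; s[9] = 12; s[10] = 18; s[11] = 4.
Since s[11] = s[0] = 4, the sequence is periodic with period 11.
(749 - 0) mod 11 = 1, so s[749] = s[1] = 6.

6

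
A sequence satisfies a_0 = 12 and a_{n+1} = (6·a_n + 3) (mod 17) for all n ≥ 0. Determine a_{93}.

Listing terms: a_0 = 12; a_1 = 7; a_2 = 11; a_3 = 1; a_4 = 9; a_5 = 6; a_6 = 5; a_7 = 16; a_8 = 14; a_9 = 2; a_{10} = 15; a_{11} = 8; a_{12} = 0; a_{13} = 3; a_{14} = 4; a_{15} = 10; a_{16} = 12.
The sequence repeats with period 16.
(93 - 0) mod 16 = 13, so a_{93} = a_{13} = 3.

3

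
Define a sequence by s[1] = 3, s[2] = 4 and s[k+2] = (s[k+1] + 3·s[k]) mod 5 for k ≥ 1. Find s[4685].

4

s[1] = 3,  s[2] = 4,  s[3] = 3,  s[4] = 0,  s[5] = 4,  s[6] = 4,  s[7] = 1,  s[8] = 3,  s[9] = 1,  s[10] = 0,  s[11] = 3,  s[12] = 3,  s[13] = 2,  s[14] = 1,  s[15] = 2,  s[16] = 0,  s[17] = 1,  s[18] = 1,  s[19] = 4,  s[20] = 2,  s[21] = 4,  s[22] = 0,  s[23] = 2,  s[24] = 2,  s[25] = 3,  s[26] = 4.
The sequence repeats with period 24.
(4685 - 1) mod 24 = 4, so s[4685] = s[5] = 4.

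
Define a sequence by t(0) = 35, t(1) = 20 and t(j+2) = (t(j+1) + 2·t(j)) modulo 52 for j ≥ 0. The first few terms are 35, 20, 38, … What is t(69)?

We have t(0) = 35; t(1) = 20; t(2) = 38; t(3) = 26; t(4) = 50; t(5) = 50; t(6) = 46; t(7) = 42; t(8) = 30; t(9) = 10; t(10) = 18; t(11) = 38; t(12) = 22; t(13) = 46; t(14) = 38; t(15) = 26.
Since (t(14), t(15)) = (t(2), t(3)) = (38, 26) (two consecutive terms determine the rest), the sequence is eventually periodic: after a pre-period of length 2 it cycles with period 12.
For j ≥ 2, t(j) depends only on (j - 2) mod 12. (69 - 2) mod 12 = 7, so t(69) = t(9) = 10.

10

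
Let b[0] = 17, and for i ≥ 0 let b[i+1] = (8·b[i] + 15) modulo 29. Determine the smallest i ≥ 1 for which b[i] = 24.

9

Listing terms: b[0] = 17, b[1] = 6, b[2] = 5, b[3] = 26, b[4] = 20, b[5] = 1, b[6] = 23, b[7] = 25, b[8] = 12, b[9] = 24, b[10] = 4, b[11] = 18, b[12] = 14, b[13] = 11, b[14] = 16, b[15] = 27, b[16] = 28, b[17] = 7, b[18] = 13, b[19] = 3, b[20] = 10, b[21] = 8, b[22] = 21, b[23] = 9, b[24] = 0, b[25] = 15, b[26] = 19, b[27] = 22, b[28] = 17.
Since b[28] = b[0] = 17, the sequence is periodic with period 28.
The value 24 first appears (with i ≥ 1) at b[9].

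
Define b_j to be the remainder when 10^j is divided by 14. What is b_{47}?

12

b_1 = 10, b_2 = 2, b_3 = 6, b_4 = 4, b_5 = 12, b_6 = 8, b_7 = 10.
Since b_7 = b_1 = 10, the sequence is periodic with period 6.
So b_{47} = b_{1 + ((47-1) mod 6)} = b_5 = 12.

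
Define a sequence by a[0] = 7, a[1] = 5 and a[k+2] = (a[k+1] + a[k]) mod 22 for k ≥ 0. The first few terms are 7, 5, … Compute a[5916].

Computing terms: a[0] = 7,  a[1] = 5,  a[2] = 12,  a[3] = 17,  a[4] = 7,  a[5] = 2,  a[6] = 9,  a[7] = 11,  a[8] = 20,  a[9] = 9,  a[10] = 7,  a[11] = 16,  a[12] = 1,  a[13] = 17,  a[14] = 18,  a[15] = 13,  a[16] = 9,  a[17] = 0,  a[18] = 9,  a[19] = 9,  a[20] = 18,  a[21] = 5,  a[22] = 1,  a[23] = 6,  a[24] = 7,  a[25] = 13,  a[26] = 20,  a[27] = 11,  a[28] = 9,  a[29] = 20,  a[30] = 7,  a[31] = 5.
Since (a[30], a[31]) = (a[0], a[1]) = (7, 5) (two consecutive terms determine the rest), the sequence is periodic with period 30.
So a[5916] = a[0 + ((5916-0) mod 30)] = a[6] = 9.

9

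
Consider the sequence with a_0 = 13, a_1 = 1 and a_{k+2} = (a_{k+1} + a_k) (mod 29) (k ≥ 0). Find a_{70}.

13

Listing terms: a_0 = 13,  a_1 = 1,  a_2 = 14,  a_3 = 15,  a_4 = 0,  a_5 = 15,  a_6 = 15,  a_7 = 1,  a_8 = 16,  a_9 = 17,  a_{10} = 4,  a_{11} = 21,  a_{12} = 25,  a_{13} = 17,  a_{14} = 13,  a_{15} = 1.
Since (a_{14}, a_{15}) = (a_0, a_1) = (13, 1) (two consecutive terms determine the rest), the sequence is periodic with period 14.
(70 - 0) mod 14 = 0, so a_{70} = a_0 = 13.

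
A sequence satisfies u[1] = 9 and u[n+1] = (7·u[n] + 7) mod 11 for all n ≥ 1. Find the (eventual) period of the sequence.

10

Listing terms: u[1] = 9,  u[2] = 4,  u[3] = 2,  u[4] = 10,  u[5] = 0,  u[6] = 7,  u[7] = 1,  u[8] = 3,  u[9] = 6,  u[10] = 5,  u[11] = 9.
Since u[11] = u[1] = 9, the sequence is periodic with period 10.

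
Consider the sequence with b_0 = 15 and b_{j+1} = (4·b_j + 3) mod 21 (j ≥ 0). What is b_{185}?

We have b_0 = 15, b_1 = 0, b_2 = 3, b_3 = 15.
The sequence repeats with period 3.
So b_{185} = b_{0 + ((185-0) mod 3)} = b_2 = 3.

3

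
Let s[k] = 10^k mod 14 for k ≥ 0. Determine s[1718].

2

Computing terms: s[0] = 1; s[1] = 10; s[2] = 2; s[3] = 6; s[4] = 4; s[5] = 12; s[6] = 8; s[7] = 10.
Since s[7] = s[1] = 10, the sequence is eventually periodic: after a pre-period of length 1 it cycles with period 6.
For k ≥ 1, s[k] depends only on (k - 1) mod 6. (1718 - 1) mod 6 = 1, so s[1718] = s[2] = 2.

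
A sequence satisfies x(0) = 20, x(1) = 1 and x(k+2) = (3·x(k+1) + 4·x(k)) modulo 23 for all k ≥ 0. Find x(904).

x(0) = 20,  x(1) = 1,  x(2) = 14,  x(3) = 0,  x(4) = 10,  x(5) = 7,  x(6) = 15,  x(7) = 4,  x(8) = 3,  x(9) = 2,  x(10) = 18,  x(11) = 16,  x(12) = 5,  x(13) = 10,  x(14) = 4,  x(15) = 6,  x(16) = 11,  x(17) = 11,  x(18) = 8,  x(19) = 22,  x(20) = 6,  x(21) = 14,  x(22) = 20,  x(23) = 1.
The sequence repeats with period 22.
(904 - 0) mod 22 = 2, so x(904) = x(2) = 14.

14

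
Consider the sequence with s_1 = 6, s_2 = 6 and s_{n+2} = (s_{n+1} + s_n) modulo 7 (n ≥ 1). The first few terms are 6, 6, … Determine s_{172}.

3

Computing terms: s_1 = 6; s_2 = 6; s_3 = 5; s_4 = 4; s_5 = 2; s_6 = 6; s_7 = 1; s_8 = 0; s_9 = 1; s_{10} = 1; s_{11} = 2; s_{12} = 3; s_{13} = 5; s_{14} = 1; s_{15} = 6; s_{16} = 0; s_{17} = 6; s_{18} = 6.
The sequence repeats with period 16.
(172 - 1) mod 16 = 11, so s_{172} = s_{12} = 3.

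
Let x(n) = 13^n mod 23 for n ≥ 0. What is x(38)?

4

Listing terms: x(0) = 1, x(1) = 13, x(2) = 8, x(3) = 12, x(4) = 18, x(5) = 4, x(6) = 6, x(7) = 9, x(8) = 2, x(9) = 3, x(10) = 16, x(11) = 1.
Since x(11) = x(0) = 1, the sequence is periodic with period 11.
(38 - 0) mod 11 = 5, so x(38) = x(5) = 4.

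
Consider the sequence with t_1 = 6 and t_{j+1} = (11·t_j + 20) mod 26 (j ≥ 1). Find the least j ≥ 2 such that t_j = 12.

Listing terms: t_1 = 6; t_2 = 8; t_3 = 4; t_4 = 12; t_5 = 22; t_6 = 2; t_7 = 16; t_8 = 14; t_9 = 18; t_{10} = 10; t_{11} = 0; t_{12} = 20; t_{13} = 6.
The sequence repeats with period 12.
The value 12 first appears (with j ≥ 2) at t_4.

4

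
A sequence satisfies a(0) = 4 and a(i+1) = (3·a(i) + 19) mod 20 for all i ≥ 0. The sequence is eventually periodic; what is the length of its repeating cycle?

We have a(0) = 4,  a(1) = 11,  a(2) = 12,  a(3) = 15,  a(4) = 4.
The sequence repeats with period 4.

4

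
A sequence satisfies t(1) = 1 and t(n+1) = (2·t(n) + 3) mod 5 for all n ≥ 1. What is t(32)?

4

Computing terms: t(1) = 1, t(2) = 0, t(3) = 3, t(4) = 4, t(5) = 1.
Since t(5) = t(1) = 1, the sequence is periodic with period 4.
(32 - 1) mod 4 = 3, so t(32) = t(4) = 4.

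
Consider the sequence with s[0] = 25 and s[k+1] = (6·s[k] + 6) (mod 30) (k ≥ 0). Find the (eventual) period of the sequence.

5

We have s[0] = 25; s[1] = 6; s[2] = 12; s[3] = 18; s[4] = 24; s[5] = 0; s[6] = 6.
Since s[6] = s[1] = 6, the sequence is eventually periodic: after a pre-period of length 1 it cycles with period 5.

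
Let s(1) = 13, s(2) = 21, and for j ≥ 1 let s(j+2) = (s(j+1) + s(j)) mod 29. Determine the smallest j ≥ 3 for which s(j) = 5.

s(1) = 13,  s(2) = 21,  s(3) = 5,  s(4) = 26,  s(5) = 2,  s(6) = 28,  s(7) = 1,  s(8) = 0,  s(9) = 1,  s(10) = 1,  s(11) = 2,  s(12) = 3,  s(13) = 5,  s(14) = 8,  s(15) = 13,  s(16) = 21.
Since (s(15), s(16)) = (s(1), s(2)) = (13, 21) (two consecutive terms determine the rest), the sequence is periodic with period 14.
The value 5 first appears (with j ≥ 3) at s(3).

3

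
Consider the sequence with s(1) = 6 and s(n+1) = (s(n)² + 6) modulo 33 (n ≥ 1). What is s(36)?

We have s(1) = 6; s(2) = 9; s(3) = 21; s(4) = 18; s(5) = 0; s(6) = 6.
The sequence repeats with period 5.
(36 - 1) mod 5 = 0, so s(36) = s(1) = 6.

6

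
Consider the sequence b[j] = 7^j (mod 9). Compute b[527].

4

Computing terms: b[1] = 7; b[2] = 4; b[3] = 1; b[4] = 7.
Since b[4] = b[1] = 7, the sequence is periodic with period 3.
(527 - 1) mod 3 = 1, so b[527] = b[2] = 4.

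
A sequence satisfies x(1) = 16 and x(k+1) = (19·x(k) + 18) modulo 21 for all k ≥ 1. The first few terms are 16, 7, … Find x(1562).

x(1) = 16,  x(2) = 7,  x(3) = 4,  x(4) = 10,  x(5) = 19,  x(6) = 1,  x(7) = 16.
The sequence repeats with period 6.
(1562 - 1) mod 6 = 1, so x(1562) = x(2) = 7.

7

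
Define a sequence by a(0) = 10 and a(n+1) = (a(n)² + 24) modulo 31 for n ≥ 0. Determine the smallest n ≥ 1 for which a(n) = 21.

4

a(0) = 10; a(1) = 0; a(2) = 24; a(3) = 11; a(4) = 21; a(5) = 0.
Since a(5) = a(1) = 0, the sequence is eventually periodic: after a pre-period of length 1 it cycles with period 4.
The value 21 first appears (with n ≥ 1) at a(4).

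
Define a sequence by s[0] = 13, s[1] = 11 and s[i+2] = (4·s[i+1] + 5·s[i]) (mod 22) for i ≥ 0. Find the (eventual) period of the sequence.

s[0] = 13; s[1] = 11; s[2] = 21; s[3] = 7; s[4] = 1; s[5] = 17; s[6] = 7; s[7] = 3; s[8] = 3; s[9] = 5; s[10] = 13; s[11] = 11.
Since (s[10], s[11]) = (s[0], s[1]) = (13, 11) (two consecutive terms determine the rest), the sequence is periodic with period 10.

10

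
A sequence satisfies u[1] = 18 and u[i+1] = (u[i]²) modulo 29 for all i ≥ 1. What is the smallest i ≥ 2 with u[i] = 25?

3

We have u[1] = 18, u[2] = 5, u[3] = 25, u[4] = 16, u[5] = 24, u[6] = 25.
Since u[6] = u[3] = 25, the sequence is eventually periodic: after a pre-period of length 2 it cycles with period 3.
The value 25 first appears (with i ≥ 2) at u[3].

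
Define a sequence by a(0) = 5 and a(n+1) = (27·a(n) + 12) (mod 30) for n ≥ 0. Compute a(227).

9

Computing terms: a(0) = 5,  a(1) = 27,  a(2) = 21,  a(3) = 9,  a(4) = 15,  a(5) = 27.
Since a(5) = a(1) = 27, the sequence is eventually periodic: after a pre-period of length 1 it cycles with period 4.
For n ≥ 1, a(n) depends only on (n - 1) mod 4. (227 - 1) mod 4 = 2, so a(227) = a(3) = 9.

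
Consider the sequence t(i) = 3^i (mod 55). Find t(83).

27

Listing terms: t(1) = 3,  t(2) = 9,  t(3) = 27,  t(4) = 26,  t(5) = 23,  t(6) = 14,  t(7) = 42,  t(8) = 16,  t(9) = 48,  t(10) = 34,  t(11) = 47,  t(12) = 31,  t(13) = 38,  t(14) = 4,  t(15) = 12,  t(16) = 36,  t(17) = 53,  t(18) = 49,  t(19) = 37,  t(20) = 1,  t(21) = 3.
The sequence repeats with period 20.
So t(83) = t(1 + ((83-1) mod 20)) = t(3) = 27.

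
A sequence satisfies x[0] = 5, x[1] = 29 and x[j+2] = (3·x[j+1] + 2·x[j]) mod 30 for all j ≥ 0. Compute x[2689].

29

Listing terms: x[0] = 5,  x[1] = 29,  x[2] = 7,  x[3] = 19,  x[4] = 11,  x[5] = 11,  x[6] = 25,  x[7] = 7,  x[8] = 11,  x[9] = 17,  x[10] = 13,  x[11] = 13,  x[12] = 5,  x[13] = 11,  x[14] = 13,  x[15] = 1,  x[16] = 29,  x[17] = 29,  x[18] = 25,  x[19] = 13,  x[20] = 29,  x[21] = 23,  x[22] = 7,  x[23] = 7,  x[24] = 5,  x[25] = 29.
The sequence repeats with period 24.
So x[2689] = x[0 + ((2689-0) mod 24)] = x[1] = 29.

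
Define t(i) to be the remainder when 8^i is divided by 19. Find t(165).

18

We have t(1) = 8,  t(2) = 7,  t(3) = 18,  t(4) = 11,  t(5) = 12,  t(6) = 1,  t(7) = 8.
The sequence repeats with period 6.
(165 - 1) mod 6 = 2, so t(165) = t(3) = 18.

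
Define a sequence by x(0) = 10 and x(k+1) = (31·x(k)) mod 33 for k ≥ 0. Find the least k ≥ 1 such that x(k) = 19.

3

x(0) = 10; x(1) = 13; x(2) = 7; x(3) = 19; x(4) = 28; x(5) = 10.
The sequence repeats with period 5.
The value 19 first appears (with k ≥ 1) at x(3).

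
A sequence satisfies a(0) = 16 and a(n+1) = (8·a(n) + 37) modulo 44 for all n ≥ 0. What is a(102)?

Computing terms: a(0) = 16; a(1) = 33; a(2) = 37; a(3) = 25; a(4) = 17; a(5) = 41; a(6) = 13; a(7) = 9; a(8) = 21; a(9) = 29; a(10) = 5; a(11) = 33.
Since a(11) = a(1) = 33, the sequence is eventually periodic: after a pre-period of length 1 it cycles with period 10.
For n ≥ 1, a(n) depends only on (n - 1) mod 10. (102 - 1) mod 10 = 1, so a(102) = a(2) = 37.

37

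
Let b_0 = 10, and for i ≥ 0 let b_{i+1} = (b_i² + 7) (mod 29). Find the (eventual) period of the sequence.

7

Computing terms: b_0 = 10; b_1 = 20; b_2 = 1; b_3 = 8; b_4 = 13; b_5 = 2; b_6 = 11; b_7 = 12; b_8 = 6; b_9 = 14; b_{10} = 0; b_{11} = 7; b_{12} = 27; b_{13} = 11.
Since b_{13} = b_6 = 11, the sequence is eventually periodic: after a pre-period of length 6 it cycles with period 7.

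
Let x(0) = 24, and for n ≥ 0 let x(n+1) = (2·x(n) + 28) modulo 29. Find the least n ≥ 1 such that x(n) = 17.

12

Computing terms: x(0) = 24, x(1) = 18, x(2) = 6, x(3) = 11, x(4) = 21, x(5) = 12, x(6) = 23, x(7) = 16, x(8) = 2, x(9) = 3, x(10) = 5, x(11) = 9, x(12) = 17, x(13) = 4, x(14) = 7, x(15) = 13, x(16) = 25, x(17) = 20, x(18) = 10, x(19) = 19, x(20) = 8, x(21) = 15, x(22) = 0, x(23) = 28, x(24) = 26, x(25) = 22, x(26) = 14, x(27) = 27, x(28) = 24.
The sequence repeats with period 28.
The value 17 first appears (with n ≥ 1) at x(12).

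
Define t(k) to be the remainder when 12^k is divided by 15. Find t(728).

6

Listing terms: t(1) = 12, t(2) = 9, t(3) = 3, t(4) = 6, t(5) = 12.
Since t(5) = t(1) = 12, the sequence is periodic with period 4.
(728 - 1) mod 4 = 3, so t(728) = t(4) = 6.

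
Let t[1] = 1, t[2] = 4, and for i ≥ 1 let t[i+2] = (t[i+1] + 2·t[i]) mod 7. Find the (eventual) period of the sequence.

6

Computing terms: t[1] = 1; t[2] = 4; t[3] = 6; t[4] = 0; t[5] = 5; t[6] = 5; t[7] = 1; t[8] = 4.
Since (t[7], t[8]) = (t[1], t[2]) = (1, 4) (two consecutive terms determine the rest), the sequence is periodic with period 6.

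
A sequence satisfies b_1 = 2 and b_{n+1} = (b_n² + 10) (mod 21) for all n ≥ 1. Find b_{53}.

14

b_1 = 2, b_2 = 14, b_3 = 17, b_4 = 5, b_5 = 14.
Since b_5 = b_2 = 14, the sequence is eventually periodic: after a pre-period of length 1 it cycles with period 3.
For n ≥ 2, b_n depends only on (n - 2) mod 3. (53 - 2) mod 3 = 0, so b_{53} = b_2 = 14.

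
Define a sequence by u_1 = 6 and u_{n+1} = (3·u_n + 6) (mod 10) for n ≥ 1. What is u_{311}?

8

We have u_1 = 6,  u_2 = 4,  u_3 = 8,  u_4 = 0,  u_5 = 6.
The sequence repeats with period 4.
(311 - 1) mod 4 = 2, so u_{311} = u_3 = 8.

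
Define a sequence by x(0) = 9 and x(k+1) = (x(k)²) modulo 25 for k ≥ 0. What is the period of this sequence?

4

Listing terms: x(0) = 9; x(1) = 6; x(2) = 11; x(3) = 21; x(4) = 16; x(5) = 6.
Since x(5) = x(1) = 6, the sequence is eventually periodic: after a pre-period of length 1 it cycles with period 4.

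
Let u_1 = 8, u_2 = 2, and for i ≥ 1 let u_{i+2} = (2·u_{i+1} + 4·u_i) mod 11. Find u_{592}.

u_1 = 8; u_2 = 2; u_3 = 3; u_4 = 3; u_5 = 7; u_6 = 4; u_7 = 3; u_8 = 0; u_9 = 1; u_{10} = 2; u_{11} = 8; u_{12} = 2.
Since (u_{11}, u_{12}) = (u_1, u_2) = (8, 2) (two consecutive terms determine the rest), the sequence is periodic with period 10.
So u_{592} = u_{1 + ((592-1) mod 10)} = u_2 = 2.

2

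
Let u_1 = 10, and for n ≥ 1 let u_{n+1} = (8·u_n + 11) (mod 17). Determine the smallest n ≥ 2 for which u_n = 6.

2

Computing terms: u_1 = 10, u_2 = 6, u_3 = 8, u_4 = 7, u_5 = 16, u_6 = 3, u_7 = 1, u_8 = 2, u_9 = 10.
Since u_9 = u_1 = 10, the sequence is periodic with period 8.
The value 6 first appears (with n ≥ 2) at u_2.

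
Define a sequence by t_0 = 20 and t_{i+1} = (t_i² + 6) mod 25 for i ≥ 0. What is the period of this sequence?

Listing terms: t_0 = 20,  t_1 = 6,  t_2 = 17,  t_3 = 20.
Since t_3 = t_0 = 20, the sequence is periodic with period 3.

3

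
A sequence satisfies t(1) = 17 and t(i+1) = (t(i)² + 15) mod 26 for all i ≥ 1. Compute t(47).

We have t(1) = 17,  t(2) = 18,  t(3) = 1,  t(4) = 16,  t(5) = 11,  t(6) = 6,  t(7) = 25,  t(8) = 16.
Since t(8) = t(4) = 16, the sequence is eventually periodic: after a pre-period of length 3 it cycles with period 4.
For i ≥ 4, t(i) depends only on (i - 4) mod 4. (47 - 4) mod 4 = 3, so t(47) = t(7) = 25.

25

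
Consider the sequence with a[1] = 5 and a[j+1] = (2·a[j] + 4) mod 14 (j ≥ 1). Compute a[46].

12

Listing terms: a[1] = 5,  a[2] = 0,  a[3] = 4,  a[4] = 12,  a[5] = 0.
Since a[5] = a[2] = 0, the sequence is eventually periodic: after a pre-period of length 1 it cycles with period 3.
For j ≥ 2, a[j] depends only on (j - 2) mod 3. (46 - 2) mod 3 = 2, so a[46] = a[4] = 12.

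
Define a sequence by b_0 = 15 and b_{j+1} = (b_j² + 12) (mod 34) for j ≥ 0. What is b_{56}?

21

b_0 = 15; b_1 = 33; b_2 = 13; b_3 = 11; b_4 = 31; b_5 = 21; b_6 = 11.
Since b_6 = b_3 = 11, the sequence is eventually periodic: after a pre-period of length 3 it cycles with period 3.
For j ≥ 3, b_j depends only on (j - 3) mod 3. (56 - 3) mod 3 = 2, so b_{56} = b_5 = 21.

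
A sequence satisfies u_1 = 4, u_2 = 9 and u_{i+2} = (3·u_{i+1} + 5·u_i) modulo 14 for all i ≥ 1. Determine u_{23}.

9

We have u_1 = 4; u_2 = 9; u_3 = 5; u_4 = 4; u_5 = 9.
The sequence repeats with period 3.
(23 - 1) mod 3 = 1, so u_{23} = u_2 = 9.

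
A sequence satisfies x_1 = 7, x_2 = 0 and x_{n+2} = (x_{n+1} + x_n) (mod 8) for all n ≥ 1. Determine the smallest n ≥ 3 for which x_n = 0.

We have x_1 = 7, x_2 = 0, x_3 = 7, x_4 = 7, x_5 = 6, x_6 = 5, x_7 = 3, x_8 = 0, x_9 = 3, x_{10} = 3, x_{11} = 6, x_{12} = 1, x_{13} = 7, x_{14} = 0.
The sequence repeats with period 12.
The value 0 first appears (with n ≥ 3) at x_8.

8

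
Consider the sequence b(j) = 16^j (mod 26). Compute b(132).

14

Computing terms: b(1) = 16, b(2) = 22, b(3) = 14, b(4) = 16.
The sequence repeats with period 3.
So b(132) = b(1 + ((132-1) mod 3)) = b(3) = 14.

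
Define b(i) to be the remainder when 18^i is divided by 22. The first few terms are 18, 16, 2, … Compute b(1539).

Computing terms: b(1) = 18, b(2) = 16, b(3) = 2, b(4) = 14, b(5) = 10, b(6) = 4, b(7) = 6, b(8) = 20, b(9) = 8, b(10) = 12, b(11) = 18.
The sequence repeats with period 10.
(1539 - 1) mod 10 = 8, so b(1539) = b(9) = 8.

8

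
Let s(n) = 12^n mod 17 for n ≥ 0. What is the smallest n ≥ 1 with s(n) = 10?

15

Listing terms: s(0) = 1,  s(1) = 12,  s(2) = 8,  s(3) = 11,  s(4) = 13,  s(5) = 3,  s(6) = 2,  s(7) = 7,  s(8) = 16,  s(9) = 5,  s(10) = 9,  s(11) = 6,  s(12) = 4,  s(13) = 14,  s(14) = 15,  s(15) = 10,  s(16) = 1.
The sequence repeats with period 16.
The value 10 first appears (with n ≥ 1) at s(15).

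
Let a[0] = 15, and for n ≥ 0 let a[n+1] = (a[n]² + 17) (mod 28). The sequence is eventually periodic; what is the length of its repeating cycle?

We have a[0] = 15; a[1] = 18; a[2] = 5; a[3] = 14; a[4] = 17; a[5] = 26; a[6] = 21; a[7] = 10; a[8] = 5.
Since a[8] = a[2] = 5, the sequence is eventually periodic: after a pre-period of length 2 it cycles with period 6.

6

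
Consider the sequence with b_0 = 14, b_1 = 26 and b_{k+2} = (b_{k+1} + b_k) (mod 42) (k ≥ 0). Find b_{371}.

We have b_0 = 14; b_1 = 26; b_2 = 40; b_3 = 24; b_4 = 22; b_5 = 4; b_6 = 26; b_7 = 30; b_8 = 14; b_9 = 2; b_{10} = 16; b_{11} = 18; b_{12} = 34; b_{13} = 10; b_{14} = 2; b_{15} = 12; b_{16} = 14; b_{17} = 26.
The sequence repeats with period 16.
(371 - 0) mod 16 = 3, so b_{371} = b_3 = 24.

24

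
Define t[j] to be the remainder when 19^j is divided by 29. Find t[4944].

16

Listing terms: t[0] = 1, t[1] = 19, t[2] = 13, t[3] = 15, t[4] = 24, t[5] = 21, t[6] = 22, t[7] = 12, t[8] = 25, t[9] = 11, t[10] = 6, t[11] = 27, t[12] = 20, t[13] = 3, t[14] = 28, t[15] = 10, t[16] = 16, t[17] = 14, t[18] = 5, t[19] = 8, t[20] = 7, t[21] = 17, t[22] = 4, t[23] = 18, t[24] = 23, t[25] = 2, t[26] = 9, t[27] = 26, t[28] = 1.
The sequence repeats with period 28.
(4944 - 0) mod 28 = 16, so t[4944] = t[16] = 16.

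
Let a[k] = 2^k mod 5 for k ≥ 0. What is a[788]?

1

Listing terms: a[0] = 1,  a[1] = 2,  a[2] = 4,  a[3] = 3,  a[4] = 1.
Since a[4] = a[0] = 1, the sequence is periodic with period 4.
So a[788] = a[0 + ((788-0) mod 4)] = a[0] = 1.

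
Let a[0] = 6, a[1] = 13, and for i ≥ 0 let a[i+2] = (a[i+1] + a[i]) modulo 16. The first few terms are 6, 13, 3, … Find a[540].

a[0] = 6; a[1] = 13; a[2] = 3; a[3] = 0; a[4] = 3; a[5] = 3; a[6] = 6; a[7] = 9; a[8] = 15; a[9] = 8; a[10] = 7; a[11] = 15; a[12] = 6; a[13] = 5; a[14] = 11; a[15] = 0; a[16] = 11; a[17] = 11; a[18] = 6; a[19] = 1; a[20] = 7; a[21] = 8; a[22] = 15; a[23] = 7; a[24] = 6; a[25] = 13.
The sequence repeats with period 24.
(540 - 0) mod 24 = 12, so a[540] = a[12] = 6.

6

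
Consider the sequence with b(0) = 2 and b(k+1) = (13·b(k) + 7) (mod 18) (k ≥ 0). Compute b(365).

b(0) = 2, b(1) = 15, b(2) = 4, b(3) = 5, b(4) = 0, b(5) = 7, b(6) = 8, b(7) = 3, b(8) = 10, b(9) = 11, b(10) = 6, b(11) = 13, b(12) = 14, b(13) = 9, b(14) = 16, b(15) = 17, b(16) = 12, b(17) = 1, b(18) = 2.
Since b(18) = b(0) = 2, the sequence is periodic with period 18.
So b(365) = b(0 + ((365-0) mod 18)) = b(5) = 7.

7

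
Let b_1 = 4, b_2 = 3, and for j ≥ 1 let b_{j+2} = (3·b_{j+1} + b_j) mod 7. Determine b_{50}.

3

b_1 = 4; b_2 = 3; b_3 = 6; b_4 = 0; b_5 = 6; b_6 = 4; b_7 = 4; b_8 = 2; b_9 = 3; b_{10} = 4; b_{11} = 1; b_{12} = 0; b_{13} = 1; b_{14} = 3; b_{15} = 3; b_{16} = 5; b_{17} = 4; b_{18} = 3.
The sequence repeats with period 16.
So b_{50} = b_{1 + ((50-1) mod 16)} = b_2 = 3.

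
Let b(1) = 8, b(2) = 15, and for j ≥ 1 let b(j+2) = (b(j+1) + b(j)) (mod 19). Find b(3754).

13

Listing terms: b(1) = 8, b(2) = 15, b(3) = 4, b(4) = 0, b(5) = 4, b(6) = 4, b(7) = 8, b(8) = 12, b(9) = 1, b(10) = 13, b(11) = 14, b(12) = 8, b(13) = 3, b(14) = 11, b(15) = 14, b(16) = 6, b(17) = 1, b(18) = 7, b(19) = 8, b(20) = 15.
The sequence repeats with period 18.
So b(3754) = b(1 + ((3754-1) mod 18)) = b(10) = 13.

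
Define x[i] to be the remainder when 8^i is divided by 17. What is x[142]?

x[0] = 1,  x[1] = 8,  x[2] = 13,  x[3] = 2,  x[4] = 16,  x[5] = 9,  x[6] = 4,  x[7] = 15,  x[8] = 1.
Since x[8] = x[0] = 1, the sequence is periodic with period 8.
(142 - 0) mod 8 = 6, so x[142] = x[6] = 4.

4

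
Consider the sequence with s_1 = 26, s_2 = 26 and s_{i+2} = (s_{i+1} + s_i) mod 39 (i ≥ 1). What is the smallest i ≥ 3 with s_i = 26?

s_1 = 26,  s_2 = 26,  s_3 = 13,  s_4 = 0,  s_5 = 13,  s_6 = 13,  s_7 = 26,  s_8 = 0,  s_9 = 26,  s_{10} = 26.
Since (s_9, s_{10}) = (s_1, s_2) = (26, 26) (two consecutive terms determine the rest), the sequence is periodic with period 8.
The value 26 first appears (with i ≥ 3) at s_7.

7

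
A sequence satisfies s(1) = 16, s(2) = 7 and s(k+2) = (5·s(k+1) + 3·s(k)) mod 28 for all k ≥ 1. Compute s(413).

21

Listing terms: s(1) = 16,  s(2) = 7,  s(3) = 27,  s(4) = 16,  s(5) = 21,  s(6) = 13,  s(7) = 16,  s(8) = 7.
Since (s(7), s(8)) = (s(1), s(2)) = (16, 7) (two consecutive terms determine the rest), the sequence is periodic with period 6.
So s(413) = s(1 + ((413-1) mod 6)) = s(5) = 21.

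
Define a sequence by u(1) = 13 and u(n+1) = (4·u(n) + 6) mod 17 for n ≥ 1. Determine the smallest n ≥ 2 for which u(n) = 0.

3

Listing terms: u(1) = 13,  u(2) = 7,  u(3) = 0,  u(4) = 6,  u(5) = 13.
The sequence repeats with period 4.
The value 0 first appears (with n ≥ 2) at u(3).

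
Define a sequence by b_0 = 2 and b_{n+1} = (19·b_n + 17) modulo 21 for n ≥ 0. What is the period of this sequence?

6

b_0 = 2,  b_1 = 13,  b_2 = 12,  b_3 = 14,  b_4 = 10,  b_5 = 18,  b_6 = 2.
Since b_6 = b_0 = 2, the sequence is periodic with period 6.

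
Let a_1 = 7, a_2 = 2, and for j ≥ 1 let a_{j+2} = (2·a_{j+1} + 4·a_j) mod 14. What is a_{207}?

10

Listing terms: a_1 = 7,  a_2 = 2,  a_3 = 4,  a_4 = 2,  a_5 = 6,  a_6 = 6,  a_7 = 8,  a_8 = 12,  a_9 = 0,  a_{10} = 6,  a_{11} = 12,  a_{12} = 6,  a_{13} = 4,  a_{14} = 4,  a_{15} = 10,  a_{16} = 8,  a_{17} = 0,  a_{18} = 4,  a_{19} = 8,  a_{20} = 4,  a_{21} = 12,  a_{22} = 12,  a_{23} = 2,  a_{24} = 10,  a_{25} = 0,  a_{26} = 12,  a_{27} = 10,  a_{28} = 12,  a_{29} = 8,  a_{30} = 8,  a_{31} = 6,  a_{32} = 2,  a_{33} = 0,  a_{34} = 8,  a_{35} = 2,  a_{36} = 8,  a_{37} = 10,  a_{38} = 10,  a_{39} = 4,  a_{40} = 6,  a_{41} = 0,  a_{42} = 10,  a_{43} = 6,  a_{44} = 10,  a_{45} = 2,  a_{46} = 2,  a_{47} = 12,  a_{48} = 4,  a_{49} = 0,  a_{50} = 2,  a_{51} = 4.
Since (a_{50}, a_{51}) = (a_2, a_3) = (2, 4) (two consecutive terms determine the rest), the sequence is eventually periodic: after a pre-period of length 1 it cycles with period 48.
For j ≥ 2, a_j depends only on (j - 2) mod 48. (207 - 2) mod 48 = 13, so a_{207} = a_{15} = 10.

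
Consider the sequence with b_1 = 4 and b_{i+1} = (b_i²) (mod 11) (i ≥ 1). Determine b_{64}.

9

Computing terms: b_1 = 4; b_2 = 5; b_3 = 3; b_4 = 9; b_5 = 4.
Since b_5 = b_1 = 4, the sequence is periodic with period 4.
(64 - 1) mod 4 = 3, so b_{64} = b_4 = 9.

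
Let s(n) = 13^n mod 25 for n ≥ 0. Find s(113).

3

We have s(0) = 1, s(1) = 13, s(2) = 19, s(3) = 22, s(4) = 11, s(5) = 18, s(6) = 9, s(7) = 17, s(8) = 21, s(9) = 23, s(10) = 24, s(11) = 12, s(12) = 6, s(13) = 3, s(14) = 14, s(15) = 7, s(16) = 16, s(17) = 8, s(18) = 4, s(19) = 2, s(20) = 1.
The sequence repeats with period 20.
So s(113) = s(0 + ((113-0) mod 20)) = s(13) = 3.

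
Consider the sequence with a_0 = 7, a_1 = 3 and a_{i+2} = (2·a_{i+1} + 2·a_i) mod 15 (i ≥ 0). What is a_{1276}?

12

We have a_0 = 7; a_1 = 3; a_2 = 5; a_3 = 1; a_4 = 12; a_5 = 11; a_6 = 1; a_7 = 9; a_8 = 5; a_9 = 13; a_{10} = 6; a_{11} = 8; a_{12} = 13; a_{13} = 12; a_{14} = 5; a_{15} = 4; a_{16} = 3; a_{17} = 14; a_{18} = 4; a_{19} = 6; a_{20} = 5; a_{21} = 7; a_{22} = 9; a_{23} = 2; a_{24} = 7; a_{25} = 3.
The sequence repeats with period 24.
So a_{1276} = a_{0 + ((1276-0) mod 24)} = a_4 = 12.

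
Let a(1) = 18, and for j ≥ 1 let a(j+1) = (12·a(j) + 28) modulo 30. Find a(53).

We have a(1) = 18; a(2) = 4; a(3) = 16; a(4) = 10; a(5) = 28; a(6) = 4.
Since a(6) = a(2) = 4, the sequence is eventually periodic: after a pre-period of length 1 it cycles with period 4.
For j ≥ 2, a(j) depends only on (j - 2) mod 4. (53 - 2) mod 4 = 3, so a(53) = a(5) = 28.

28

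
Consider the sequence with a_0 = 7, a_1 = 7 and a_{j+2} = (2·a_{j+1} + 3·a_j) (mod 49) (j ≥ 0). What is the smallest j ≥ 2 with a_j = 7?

Listing terms: a_0 = 7; a_1 = 7; a_2 = 35; a_3 = 42; a_4 = 42; a_5 = 14; a_6 = 7; a_7 = 7.
The sequence repeats with period 6.
The value 7 next appears (with j ≥ 2) at a_6.

6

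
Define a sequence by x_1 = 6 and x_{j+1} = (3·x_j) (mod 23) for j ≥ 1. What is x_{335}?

3

Computing terms: x_1 = 6, x_2 = 18, x_3 = 8, x_4 = 1, x_5 = 3, x_6 = 9, x_7 = 4, x_8 = 12, x_9 = 13, x_{10} = 16, x_{11} = 2, x_{12} = 6.
Since x_{12} = x_1 = 6, the sequence is periodic with period 11.
So x_{335} = x_{1 + ((335-1) mod 11)} = x_5 = 3.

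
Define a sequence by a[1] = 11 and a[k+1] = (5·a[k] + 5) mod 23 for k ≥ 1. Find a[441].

Listing terms: a[1] = 11, a[2] = 14, a[3] = 6, a[4] = 12, a[5] = 19, a[6] = 8, a[7] = 22, a[8] = 0, a[9] = 5, a[10] = 7, a[11] = 17, a[12] = 21, a[13] = 18, a[14] = 3, a[15] = 20, a[16] = 13, a[17] = 1, a[18] = 10, a[19] = 9, a[20] = 4, a[21] = 2, a[22] = 15, a[23] = 11.
Since a[23] = a[1] = 11, the sequence is periodic with period 22.
(441 - 1) mod 22 = 0, so a[441] = a[1] = 11.

11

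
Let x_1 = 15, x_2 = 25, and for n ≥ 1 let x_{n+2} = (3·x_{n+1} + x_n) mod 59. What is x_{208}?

0

Computing terms: x_1 = 15; x_2 = 25; x_3 = 31; x_4 = 0; x_5 = 31; x_6 = 34; x_7 = 15; x_8 = 20; x_9 = 16; x_{10} = 9; x_{11} = 43; x_{12} = 20; x_{13} = 44; x_{14} = 34; x_{15} = 28; x_{16} = 0; x_{17} = 28; x_{18} = 25; x_{19} = 44; x_{20} = 39; x_{21} = 43; x_{22} = 50; x_{23} = 16; x_{24} = 39; x_{25} = 15; x_{26} = 25.
The sequence repeats with period 24.
So x_{208} = x_{1 + ((208-1) mod 24)} = x_{16} = 0.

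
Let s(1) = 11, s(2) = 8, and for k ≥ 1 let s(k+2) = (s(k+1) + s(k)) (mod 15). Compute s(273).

s(1) = 11,  s(2) = 8,  s(3) = 4,  s(4) = 12,  s(5) = 1,  s(6) = 13,  s(7) = 14,  s(8) = 12,  s(9) = 11,  s(10) = 8.
Since (s(9), s(10)) = (s(1), s(2)) = (11, 8) (two consecutive terms determine the rest), the sequence is periodic with period 8.
(273 - 1) mod 8 = 0, so s(273) = s(1) = 11.

11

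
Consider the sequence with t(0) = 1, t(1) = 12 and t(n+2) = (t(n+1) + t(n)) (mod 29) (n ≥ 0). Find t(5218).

Listing terms: t(0) = 1; t(1) = 12; t(2) = 13; t(3) = 25; t(4) = 9; t(5) = 5; t(6) = 14; t(7) = 19; t(8) = 4; t(9) = 23; t(10) = 27; t(11) = 21; t(12) = 19; t(13) = 11; t(14) = 1; t(15) = 12.
The sequence repeats with period 14.
So t(5218) = t(0 + ((5218-0) mod 14)) = t(10) = 27.

27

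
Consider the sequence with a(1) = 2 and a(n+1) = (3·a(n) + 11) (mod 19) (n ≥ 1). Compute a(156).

3

We have a(1) = 2, a(2) = 17, a(3) = 5, a(4) = 7, a(5) = 13, a(6) = 12, a(7) = 9, a(8) = 0, a(9) = 11, a(10) = 6, a(11) = 10, a(12) = 3, a(13) = 1, a(14) = 14, a(15) = 15, a(16) = 18, a(17) = 8, a(18) = 16, a(19) = 2.
The sequence repeats with period 18.
So a(156) = a(1 + ((156-1) mod 18)) = a(12) = 3.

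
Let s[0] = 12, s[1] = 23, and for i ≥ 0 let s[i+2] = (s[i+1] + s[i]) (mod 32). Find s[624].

12

s[0] = 12,  s[1] = 23,  s[2] = 3,  s[3] = 26,  s[4] = 29,  s[5] = 23,  s[6] = 20,  s[7] = 11,  s[8] = 31,  s[9] = 10,  s[10] = 9,  s[11] = 19,  s[12] = 28,  s[13] = 15,  s[14] = 11,  s[15] = 26,  s[16] = 5,  s[17] = 31,  s[18] = 4,  s[19] = 3,  s[20] = 7,  s[21] = 10,  s[22] = 17,  s[23] = 27,  s[24] = 12,  s[25] = 7,  s[26] = 19,  s[27] = 26,  s[28] = 13,  s[29] = 7,  s[30] = 20,  s[31] = 27,  s[32] = 15,  s[33] = 10,  s[34] = 25,  s[35] = 3,  s[36] = 28,  s[37] = 31,  s[38] = 27,  s[39] = 26,  s[40] = 21,  s[41] = 15,  s[42] = 4,  s[43] = 19,  s[44] = 23,  s[45] = 10,  s[46] = 1,  s[47] = 11,  s[48] = 12,  s[49] = 23.
The sequence repeats with period 48.
So s[624] = s[0 + ((624-0) mod 48)] = s[0] = 12.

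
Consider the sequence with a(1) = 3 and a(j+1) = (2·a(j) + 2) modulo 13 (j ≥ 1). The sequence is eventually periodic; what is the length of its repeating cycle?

a(1) = 3; a(2) = 8; a(3) = 5; a(4) = 12; a(5) = 0; a(6) = 2; a(7) = 6; a(8) = 1; a(9) = 4; a(10) = 10; a(11) = 9; a(12) = 7; a(13) = 3.
The sequence repeats with period 12.

12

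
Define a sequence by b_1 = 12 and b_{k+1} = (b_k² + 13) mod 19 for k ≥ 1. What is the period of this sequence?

5

We have b_1 = 12; b_2 = 5; b_3 = 0; b_4 = 13; b_5 = 11; b_6 = 1; b_7 = 14; b_8 = 0.
Since b_8 = b_3 = 0, the sequence is eventually periodic: after a pre-period of length 2 it cycles with period 5.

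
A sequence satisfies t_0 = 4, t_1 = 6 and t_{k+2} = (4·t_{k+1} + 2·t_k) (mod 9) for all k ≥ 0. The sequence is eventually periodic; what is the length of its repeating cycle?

6

Computing terms: t_0 = 4, t_1 = 6, t_2 = 5, t_3 = 5, t_4 = 3, t_5 = 4, t_6 = 4, t_7 = 6.
The sequence repeats with period 6.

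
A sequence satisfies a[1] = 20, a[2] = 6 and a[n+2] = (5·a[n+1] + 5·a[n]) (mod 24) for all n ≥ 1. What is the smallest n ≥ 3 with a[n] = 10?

We have a[1] = 20,  a[2] = 6,  a[3] = 10,  a[4] = 8,  a[5] = 18,  a[6] = 10,  a[7] = 20,  a[8] = 6.
The sequence repeats with period 6.
The value 10 first appears (with n ≥ 3) at a[3].

3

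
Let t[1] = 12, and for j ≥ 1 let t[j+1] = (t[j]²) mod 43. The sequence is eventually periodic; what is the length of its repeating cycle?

Computing terms: t[1] = 12,  t[2] = 15,  t[3] = 10,  t[4] = 14,  t[5] = 24,  t[6] = 17,  t[7] = 31,  t[8] = 15.
Since t[8] = t[2] = 15, the sequence is eventually periodic: after a pre-period of length 1 it cycles with period 6.

6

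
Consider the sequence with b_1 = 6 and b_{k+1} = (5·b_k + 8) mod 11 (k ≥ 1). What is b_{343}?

Listing terms: b_1 = 6,  b_2 = 5,  b_3 = 0,  b_4 = 8,  b_5 = 4,  b_6 = 6.
The sequence repeats with period 5.
(343 - 1) mod 5 = 2, so b_{343} = b_3 = 0.

0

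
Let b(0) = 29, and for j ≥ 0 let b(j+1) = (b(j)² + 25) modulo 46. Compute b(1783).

We have b(0) = 29; b(1) = 38; b(2) = 43; b(3) = 34; b(4) = 31; b(5) = 20; b(6) = 11; b(7) = 8; b(8) = 43.
Since b(8) = b(2) = 43, the sequence is eventually periodic: after a pre-period of length 2 it cycles with period 6.
For j ≥ 2, b(j) depends only on (j - 2) mod 6. (1783 - 2) mod 6 = 5, so b(1783) = b(7) = 8.

8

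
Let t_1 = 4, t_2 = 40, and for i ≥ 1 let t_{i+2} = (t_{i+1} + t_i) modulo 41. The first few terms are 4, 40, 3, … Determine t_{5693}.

7

t_1 = 4, t_2 = 40, t_3 = 3, t_4 = 2, t_5 = 5, t_6 = 7, t_7 = 12, t_8 = 19, t_9 = 31, t_{10} = 9, t_{11} = 40, t_{12} = 8, t_{13} = 7, t_{14} = 15, t_{15} = 22, t_{16} = 37, t_{17} = 18, t_{18} = 14, t_{19} = 32, t_{20} = 5, t_{21} = 37, t_{22} = 1, t_{23} = 38, t_{24} = 39, t_{25} = 36, t_{26} = 34, t_{27} = 29, t_{28} = 22, t_{29} = 10, t_{30} = 32, t_{31} = 1, t_{32} = 33, t_{33} = 34, t_{34} = 26, t_{35} = 19, t_{36} = 4, t_{37} = 23, t_{38} = 27, t_{39} = 9, t_{40} = 36, t_{41} = 4, t_{42} = 40.
Since (t_{41}, t_{42}) = (t_1, t_2) = (4, 40) (two consecutive terms determine the rest), the sequence is periodic with period 40.
(5693 - 1) mod 40 = 12, so t_{5693} = t_{13} = 7.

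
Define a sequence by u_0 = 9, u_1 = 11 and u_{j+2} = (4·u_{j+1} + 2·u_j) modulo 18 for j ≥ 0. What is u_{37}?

We have u_0 = 9, u_1 = 11, u_2 = 8, u_3 = 0, u_4 = 16, u_5 = 10, u_6 = 0, u_7 = 2, u_8 = 8, u_9 = 0.
Since (u_8, u_9) = (u_2, u_3) = (8, 0) (two consecutive terms determine the rest), the sequence is eventually periodic: after a pre-period of length 2 it cycles with period 6.
For j ≥ 2, u_j depends only on (j - 2) mod 6. (37 - 2) mod 6 = 5, so u_{37} = u_7 = 2.

2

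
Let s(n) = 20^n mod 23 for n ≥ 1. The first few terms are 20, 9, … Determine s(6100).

We have s(1) = 20,  s(2) = 9,  s(3) = 19,  s(4) = 12,  s(5) = 10,  s(6) = 16,  s(7) = 21,  s(8) = 6,  s(9) = 5,  s(10) = 8,  s(11) = 22,  s(12) = 3,  s(13) = 14,  s(14) = 4,  s(15) = 11,  s(16) = 13,  s(17) = 7,  s(18) = 2,  s(19) = 17,  s(20) = 18,  s(21) = 15,  s(22) = 1,  s(23) = 20.
The sequence repeats with period 22.
(6100 - 1) mod 22 = 5, so s(6100) = s(6) = 16.

16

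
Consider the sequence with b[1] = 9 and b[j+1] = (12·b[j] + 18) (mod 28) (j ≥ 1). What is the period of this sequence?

6

Computing terms: b[1] = 9; b[2] = 14; b[3] = 18; b[4] = 10; b[5] = 26; b[6] = 22; b[7] = 2; b[8] = 14.
Since b[8] = b[2] = 14, the sequence is eventually periodic: after a pre-period of length 1 it cycles with period 6.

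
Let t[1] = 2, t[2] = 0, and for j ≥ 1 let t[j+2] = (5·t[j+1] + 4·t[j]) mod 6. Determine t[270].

t[1] = 2; t[2] = 0; t[3] = 2; t[4] = 4; t[5] = 4; t[6] = 0; t[7] = 4; t[8] = 2; t[9] = 2; t[10] = 0.
Since (t[9], t[10]) = (t[1], t[2]) = (2, 0) (two consecutive terms determine the rest), the sequence is periodic with period 8.
So t[270] = t[1 + ((270-1) mod 8)] = t[6] = 0.

0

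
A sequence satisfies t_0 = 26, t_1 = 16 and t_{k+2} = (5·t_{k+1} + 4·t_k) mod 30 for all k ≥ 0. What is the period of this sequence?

We have t_0 = 26; t_1 = 16; t_2 = 4; t_3 = 24; t_4 = 16; t_5 = 26; t_6 = 14; t_7 = 24; t_8 = 26; t_9 = 16.
The sequence repeats with period 8.

8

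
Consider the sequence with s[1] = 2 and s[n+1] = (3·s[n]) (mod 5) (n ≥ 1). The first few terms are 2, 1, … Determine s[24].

Listing terms: s[1] = 2, s[2] = 1, s[3] = 3, s[4] = 4, s[5] = 2.
The sequence repeats with period 4.
(24 - 1) mod 4 = 3, so s[24] = s[4] = 4.

4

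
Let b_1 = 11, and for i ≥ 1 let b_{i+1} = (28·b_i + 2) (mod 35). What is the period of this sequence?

4

Listing terms: b_1 = 11; b_2 = 30; b_3 = 2; b_4 = 23; b_5 = 16; b_6 = 30.
Since b_6 = b_2 = 30, the sequence is eventually periodic: after a pre-period of length 1 it cycles with period 4.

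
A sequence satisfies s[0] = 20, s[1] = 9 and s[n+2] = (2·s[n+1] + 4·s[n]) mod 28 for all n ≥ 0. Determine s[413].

Listing terms: s[0] = 20; s[1] = 9; s[2] = 14; s[3] = 8; s[4] = 16; s[5] = 8; s[6] = 24; s[7] = 24; s[8] = 4; s[9] = 20; s[10] = 0; s[11] = 24; s[12] = 20; s[13] = 24; s[14] = 16; s[15] = 16; s[16] = 12; s[17] = 4; s[18] = 0; s[19] = 16; s[20] = 4; s[21] = 16; s[22] = 20; s[23] = 20; s[24] = 8; s[25] = 12; s[26] = 0; s[27] = 20; s[28] = 12; s[29] = 20; s[30] = 4; s[31] = 4; s[32] = 24; s[33] = 8; s[34] = 0; s[35] = 4; s[36] = 8; s[37] = 4; s[38] = 12; s[39] = 12; s[40] = 16; s[41] = 24; s[42] = 0; s[43] = 12; s[44] = 24; s[45] = 12; s[46] = 8; s[47] = 8; s[48] = 20; s[49] = 16; s[50] = 0; s[51] = 8; s[52] = 16.
Since (s[51], s[52]) = (s[3], s[4]) = (8, 16) (two consecutive terms determine the rest), the sequence is eventually periodic: after a pre-period of length 3 it cycles with period 48.
For n ≥ 3, s[n] depends only on (n - 3) mod 48. (413 - 3) mod 48 = 26, so s[413] = s[29] = 20.

20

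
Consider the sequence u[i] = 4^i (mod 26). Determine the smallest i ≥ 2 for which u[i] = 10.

Computing terms: u[1] = 4,  u[2] = 16,  u[3] = 12,  u[4] = 22,  u[5] = 10,  u[6] = 14,  u[7] = 4.
Since u[7] = u[1] = 4, the sequence is periodic with period 6.
The value 10 first appears (with i ≥ 2) at u[5].

5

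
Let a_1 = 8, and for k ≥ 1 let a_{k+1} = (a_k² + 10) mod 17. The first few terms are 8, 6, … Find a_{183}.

a_1 = 8,  a_2 = 6,  a_3 = 12,  a_4 = 1,  a_5 = 11,  a_6 = 12.
Since a_6 = a_3 = 12, the sequence is eventually periodic: after a pre-period of length 2 it cycles with period 3.
For k ≥ 3, a_k depends only on (k - 3) mod 3. (183 - 3) mod 3 = 0, so a_{183} = a_3 = 12.

12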